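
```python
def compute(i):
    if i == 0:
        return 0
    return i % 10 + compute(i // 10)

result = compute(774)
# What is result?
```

Sum of digits of 774: 4 + 7 + 7 = 18

Answer: 18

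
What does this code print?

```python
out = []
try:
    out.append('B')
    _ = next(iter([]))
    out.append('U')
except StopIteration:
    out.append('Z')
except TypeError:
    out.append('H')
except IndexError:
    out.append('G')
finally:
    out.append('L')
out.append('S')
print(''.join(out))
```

Execution trace: 'B' (try body) → 'Z' (except StopIteration) → 'L' (finally) → 'S' (after the try/except). Output: BZLS

Answer: BZLS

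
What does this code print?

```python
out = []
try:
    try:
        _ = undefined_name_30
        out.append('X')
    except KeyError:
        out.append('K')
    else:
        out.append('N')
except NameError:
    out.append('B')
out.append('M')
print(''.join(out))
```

Execution trace: 'B' (outer except NameError) → 'M' (after the try/except). Output: BM

Answer: BM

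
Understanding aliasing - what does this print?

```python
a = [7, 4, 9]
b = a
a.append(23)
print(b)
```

Key concept: basic list aliasing.
Step by step:
`a = [7, 4, 9]` → a = [7, 4, 9]
`b = a` → b = [7, 4, 9] (same object as a)
`a.append(23)` → a = [7, 4, 9, 23] (same object as b); b = [7, 4, 9, 23] (same object as a)
`print(b)` → prints [7, 4, 9, 23]

Answer: [7, 4, 9, 23]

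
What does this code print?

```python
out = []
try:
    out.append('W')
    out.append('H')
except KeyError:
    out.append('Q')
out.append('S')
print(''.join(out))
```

Execution trace: 'W' (try body) → 'H' (try body, no exception) → 'S' (after the try/except). Output: WHS

Answer: WHS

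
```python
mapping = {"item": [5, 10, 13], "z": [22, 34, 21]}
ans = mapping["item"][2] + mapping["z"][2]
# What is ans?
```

Trace:
`mapping = {"item": [5, 10, 13], "z": [22, 34, 21]}` → mapping = {'item': [5, 10, 13], 'z': [22, 34, 21]}
`ans = mapping["item"][2] + mapping["z"][2]` → ans = 34
So ans = 34

Answer: 34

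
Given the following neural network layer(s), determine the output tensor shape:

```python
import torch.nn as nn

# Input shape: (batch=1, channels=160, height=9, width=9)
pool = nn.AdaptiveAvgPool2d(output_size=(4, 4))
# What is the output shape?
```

Input: (1, 160, 9, 9) -> Output: (1, 160, 4, 4)

Answer: (1, 160, 4, 4)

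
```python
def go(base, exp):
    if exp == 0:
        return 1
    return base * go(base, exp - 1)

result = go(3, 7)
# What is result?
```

go(3, 7) = 3 * 3 * 3 * 3 * 3 * 3 * 3 = 2187

Answer: 2187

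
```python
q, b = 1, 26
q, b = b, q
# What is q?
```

Trace:
`q, b = 1, 26` → q = 1; b = 26
`q, b = b, q` → q = 26; b = 1
So q = 26

Answer: 26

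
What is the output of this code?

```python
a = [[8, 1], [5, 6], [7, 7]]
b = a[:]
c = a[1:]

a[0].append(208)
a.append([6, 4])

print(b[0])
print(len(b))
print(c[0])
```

Key concept: slice with nested mutation.
Step by step:
`a = [[8, 1], [5, 6], [7, 7]]` → a = [[8, 1], [5, 6], [7, 7]]
`b = a[:]` → b = [[8, 1], [5, 6], [7, 7]]
`c = a[1:]` → c = [[5, 6], [7, 7]]
`a[0].append(208)` → a = [[8, 1, 208], [5, 6], [7, 7]]; b = [[8, 1, 208], [5, 6], [7, 7]]
`a.append([6, 4])` → a = [[8, 1, 208], [5, 6], [7, 7], [6, 4]]
`print(b[0])` → prints [8, 1, 208]
`print(len(b))` → prints 3
`print(c[0])` → prints [5, 6]

Answer:
[8, 1, 208]
3
[5, 6]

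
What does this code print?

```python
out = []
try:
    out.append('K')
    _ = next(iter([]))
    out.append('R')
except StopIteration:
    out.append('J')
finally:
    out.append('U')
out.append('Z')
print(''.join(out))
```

Execution trace: 'K' (try body) → 'J' (except StopIteration) → 'U' (finally) → 'Z' (after the try/except). Output: KJUZ

Answer: KJUZ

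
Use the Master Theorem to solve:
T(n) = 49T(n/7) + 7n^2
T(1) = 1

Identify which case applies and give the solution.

a=49, b=7, f(n)=7n^2. log_7(49) = 2. Since c=2 = 2, Case 2 applies: T(n) = Θ(n^log_b(a) · log n) = O(n^2 log n).

Answer: O(n^2 log n) - Case 2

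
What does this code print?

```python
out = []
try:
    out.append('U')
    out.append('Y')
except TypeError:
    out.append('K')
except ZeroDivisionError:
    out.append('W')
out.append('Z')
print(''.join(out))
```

Execution trace: 'U' (try body) → 'Y' (try body, no exception) → 'Z' (after the try/except). Output: UYZ

Answer: UYZ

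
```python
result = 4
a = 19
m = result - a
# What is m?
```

Trace:
`result = 4` → result = 4
`a = 19` → a = 19
`m = result - a` → m = -15
So m = -15

Answer: -15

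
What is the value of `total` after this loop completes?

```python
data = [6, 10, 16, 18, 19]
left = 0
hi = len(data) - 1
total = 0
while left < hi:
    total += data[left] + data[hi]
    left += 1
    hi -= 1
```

Sum of pairs from ends
`total` takes the values: 0 → 25 → 53

Answer: 53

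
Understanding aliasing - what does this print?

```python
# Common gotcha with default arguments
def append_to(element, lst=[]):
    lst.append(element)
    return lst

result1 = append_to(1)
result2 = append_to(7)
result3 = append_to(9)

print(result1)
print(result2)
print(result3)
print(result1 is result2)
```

Key concept: mutable default argument gotcha.
Step by step:
`result1 = append_to(1)` → result1 = [1]
`result2 = append_to(7)` → result1 = [1, 7] (same object as result2); result2 = [1, 7] (same object as result1)
`result3 = append_to(9)` → result1 = [1, 7, 9] (same object as result2, result3); result2 = [1, 7, 9] (same object as result1, result3); result3 = [1, 7, 9] (same object as result1, result2)
`print(result1)` → prints [1, 7, 9]
`print(result2)` → prints [1, 7, 9]
`print(result3)` → prints [1, 7, 9]
`print(result1 is result2)` → prints True

Answer:
[1, 7, 9]
[1, 7, 9]
[1, 7, 9]
True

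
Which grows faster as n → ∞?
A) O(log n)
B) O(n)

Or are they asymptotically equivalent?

O(log n) vs O(n): Higher order terms dominate.

Answer: B) O(n) grows faster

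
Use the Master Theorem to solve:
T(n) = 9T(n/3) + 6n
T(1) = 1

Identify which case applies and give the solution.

a=9, b=3, f(n)=6n. log_3(9) = 2. Since c=1 < 2, Case 1 applies: T(n) = Θ(n^log_b(a)) = O(n^2).

Answer: O(n^2) - Case 1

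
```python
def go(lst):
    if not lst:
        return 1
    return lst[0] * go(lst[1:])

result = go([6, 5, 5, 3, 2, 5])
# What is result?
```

Product over [6, 5, 5, 3, 2, 5] = 6 * 5 * 5 * 3 * 2 * 5 = 4500

Answer: 4500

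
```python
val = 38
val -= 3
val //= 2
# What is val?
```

Trace:
`val = 38` → val = 38
`val -= 3` → val = 35
`val //= 2` → val = 17
So val = 17

Answer: 17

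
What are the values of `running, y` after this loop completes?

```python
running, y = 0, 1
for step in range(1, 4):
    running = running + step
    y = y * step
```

Sum and factorial of 1 to 3
`running, y` takes the values: (0, 1) → (1, 1) → (3, 1) → (3, 2) → (6, 2) → (6, 6)

Answer: 6, 6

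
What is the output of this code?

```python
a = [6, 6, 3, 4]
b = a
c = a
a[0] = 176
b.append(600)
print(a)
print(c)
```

Key concept: multiple aliases.
Step by step:
`a = [6, 6, 3, 4]` → a = [6, 6, 3, 4]
`b = a` → b = [6, 6, 3, 4] (same object as a)
`c = a` → c = [6, 6, 3, 4] (same object as a, b)
`a[0] = 176` → a = [176, 6, 3, 4] (same object as b, c); b = [176, 6, 3, 4] (same object as a, c); c = [176, 6, 3, 4] (same object as a, b)
`b.append(600)` → a = [176, 6, 3, 4, 600] (same object as b, c); b = [176, 6, 3, 4, 600] (same object as a, c); c = [176, 6, 3, 4, 600] (same object as a, b)
`print(a)` → prints [176, 6, 3, 4, 600]
`print(c)` → prints [176, 6, 3, 4, 600]

Answer:
[176, 6, 3, 4, 600]
[176, 6, 3, 4, 600]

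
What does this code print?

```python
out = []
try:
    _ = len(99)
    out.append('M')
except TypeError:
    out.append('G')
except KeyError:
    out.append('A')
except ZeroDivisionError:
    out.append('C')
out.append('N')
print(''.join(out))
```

Execution trace: 'G' (except TypeError) → 'N' (after the try/except). Output: GN

Answer: GN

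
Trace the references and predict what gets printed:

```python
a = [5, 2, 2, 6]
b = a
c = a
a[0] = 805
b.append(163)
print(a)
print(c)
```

Key concept: multiple aliases.
Step by step:
`a = [5, 2, 2, 6]` → a = [5, 2, 2, 6]
`b = a` → b = [5, 2, 2, 6] (same object as a)
`c = a` → c = [5, 2, 2, 6] (same object as a, b)
`a[0] = 805` → a = [805, 2, 2, 6] (same object as b, c); b = [805, 2, 2, 6] (same object as a, c); c = [805, 2, 2, 6] (same object as a, b)
`b.append(163)` → a = [805, 2, 2, 6, 163] (same object as b, c); b = [805, 2, 2, 6, 163] (same object as a, c); c = [805, 2, 2, 6, 163] (same object as a, b)
`print(a)` → prints [805, 2, 2, 6, 163]
`print(c)` → prints [805, 2, 2, 6, 163]

Answer:
[805, 2, 2, 6, 163]
[805, 2, 2, 6, 163]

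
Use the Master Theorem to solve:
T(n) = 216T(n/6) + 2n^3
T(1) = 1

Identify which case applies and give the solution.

a=216, b=6, f(n)=2n^3. log_6(216) = 3. Since c=3 = 3, Case 2 applies: T(n) = Θ(n^log_b(a) · log n) = O(n^3 log n).

Answer: O(n^3 log n) - Case 2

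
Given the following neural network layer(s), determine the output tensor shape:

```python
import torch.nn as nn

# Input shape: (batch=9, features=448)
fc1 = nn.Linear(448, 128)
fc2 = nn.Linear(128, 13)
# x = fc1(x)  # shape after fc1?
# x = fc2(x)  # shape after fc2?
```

Input: (9, 448) -> after fc1: (9, 128) -> Output: (9, 13)

Answer: (9, 13)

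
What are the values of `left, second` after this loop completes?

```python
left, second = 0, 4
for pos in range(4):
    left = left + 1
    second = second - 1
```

left goes 0→4, second goes 4→0
`left, second` takes the values: (0, 4) → (1, 4) → (1, 3) → (2, 3) → (2, 2) → (3, 2) → (3, 1) → (4, 1) → (4, 0)

Answer: 4, 0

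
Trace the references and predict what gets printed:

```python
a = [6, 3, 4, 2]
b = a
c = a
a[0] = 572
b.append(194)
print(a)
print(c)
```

Key concept: multiple aliases.
Step by step:
`a = [6, 3, 4, 2]` → a = [6, 3, 4, 2]
`b = a` → b = [6, 3, 4, 2] (same object as a)
`c = a` → c = [6, 3, 4, 2] (same object as a, b)
`a[0] = 572` → a = [572, 3, 4, 2] (same object as b, c); b = [572, 3, 4, 2] (same object as a, c); c = [572, 3, 4, 2] (same object as a, b)
`b.append(194)` → a = [572, 3, 4, 2, 194] (same object as b, c); b = [572, 3, 4, 2, 194] (same object as a, c); c = [572, 3, 4, 2, 194] (same object as a, b)
`print(a)` → prints [572, 3, 4, 2, 194]
`print(c)` → prints [572, 3, 4, 2, 194]

Answer:
[572, 3, 4, 2, 194]
[572, 3, 4, 2, 194]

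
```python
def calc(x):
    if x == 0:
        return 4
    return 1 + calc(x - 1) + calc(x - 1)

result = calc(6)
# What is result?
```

calc(x) = 1 + 2·calc(x-1), calc(0)=4. Closed form: (4+1)·2^6 - 1 = 319.

Answer: 319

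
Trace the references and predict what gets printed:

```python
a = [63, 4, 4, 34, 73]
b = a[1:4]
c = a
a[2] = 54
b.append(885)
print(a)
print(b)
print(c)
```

Key concept: slice vs alias.
Step by step:
`a = [63, 4, 4, 34, 73]` → a = [63, 4, 4, 34, 73]
`b = a[1:4]` → b = [4, 4, 34]
`c = a` → c = [63, 4, 4, 34, 73] (same object as a)
`a[2] = 54` → a = [63, 4, 54, 34, 73] (same object as c); c = [63, 4, 54, 34, 73] (same object as a)
`b.append(885)` → b = [4, 4, 34, 885]
`print(a)` → prints [63, 4, 54, 34, 73]
`print(b)` → prints [4, 4, 34, 885]
`print(c)` → prints [63, 4, 54, 34, 73]

Answer:
[63, 4, 54, 34, 73]
[4, 4, 34, 885]
[63, 4, 54, 34, 73]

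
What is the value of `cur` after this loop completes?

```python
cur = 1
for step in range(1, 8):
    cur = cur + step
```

Start at 1, add 1 through 7
`cur` takes the values: 1 → 2 → 4 → 7 → 11 → 16 → 22 → 29

Answer: 29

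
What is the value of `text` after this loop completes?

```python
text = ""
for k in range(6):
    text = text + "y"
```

Repeat 'y' 6 times
`text` takes the values: "" → "y" → "yy" → "yyy" → "yyyy" → "yyyyy" → "yyyyyy"

Answer: "yyyyyy"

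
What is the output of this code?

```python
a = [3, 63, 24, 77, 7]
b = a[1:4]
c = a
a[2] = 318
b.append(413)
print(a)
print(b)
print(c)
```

Key concept: slice vs alias.
Step by step:
`a = [3, 63, 24, 77, 7]` → a = [3, 63, 24, 77, 7]
`b = a[1:4]` → b = [63, 24, 77]
`c = a` → c = [3, 63, 24, 77, 7] (same object as a)
`a[2] = 318` → a = [3, 63, 318, 77, 7] (same object as c); c = [3, 63, 318, 77, 7] (same object as a)
`b.append(413)` → b = [63, 24, 77, 413]
`print(a)` → prints [3, 63, 318, 77, 7]
`print(b)` → prints [63, 24, 77, 413]
`print(c)` → prints [3, 63, 318, 77, 7]

Answer:
[3, 63, 318, 77, 7]
[63, 24, 77, 413]
[3, 63, 318, 77, 7]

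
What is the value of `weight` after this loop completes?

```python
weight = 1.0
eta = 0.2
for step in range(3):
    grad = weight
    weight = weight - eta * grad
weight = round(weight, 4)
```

Gradient descent: w = 1.0 * (1 - 0.2)^3
`weight` takes the values: 1.0 → 0.8 → 0.64 → 0.512

Answer: 0.512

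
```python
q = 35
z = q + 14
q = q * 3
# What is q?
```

Trace:
`q = 35` → q = 35
`z = q + 14` → z = 49
`q = q * 3` → q = 105
So q = 105

Answer: 105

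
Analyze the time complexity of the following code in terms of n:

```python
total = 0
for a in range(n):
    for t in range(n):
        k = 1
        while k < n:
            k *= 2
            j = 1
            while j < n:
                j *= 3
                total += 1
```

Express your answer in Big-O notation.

Each loop level contributes: n × n × log n × log n. Multiplying the contributions gives O(n^2 log² n).

Answer: O(n^2 log² n)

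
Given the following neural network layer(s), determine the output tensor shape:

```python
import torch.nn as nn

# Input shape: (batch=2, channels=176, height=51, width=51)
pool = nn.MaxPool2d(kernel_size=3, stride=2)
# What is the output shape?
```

Input: (2, 176, 51, 51) -> Output: (2, 176, 25, 25)

Answer: (2, 176, 25, 25)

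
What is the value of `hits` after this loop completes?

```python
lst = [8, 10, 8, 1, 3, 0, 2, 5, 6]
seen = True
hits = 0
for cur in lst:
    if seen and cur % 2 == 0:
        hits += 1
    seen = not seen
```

Count even values at even positions
`hits` takes the values: 0 → 1 → 2 → 3 → 4

Answer: 4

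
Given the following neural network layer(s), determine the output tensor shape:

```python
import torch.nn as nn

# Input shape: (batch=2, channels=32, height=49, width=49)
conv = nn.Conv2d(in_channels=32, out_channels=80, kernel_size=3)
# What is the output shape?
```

Input: (2, 32, 49, 49) -> Output: (2, 80, 47, 47)

Answer: (2, 80, 47, 47)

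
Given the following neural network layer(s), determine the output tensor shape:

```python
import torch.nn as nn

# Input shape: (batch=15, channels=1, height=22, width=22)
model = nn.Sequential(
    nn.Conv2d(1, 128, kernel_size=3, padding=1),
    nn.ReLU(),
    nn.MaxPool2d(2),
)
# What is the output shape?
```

Input: (15, 1, 22, 22) -> after Conv2d: (15, 128, 22, 22) -> after ReLU: (15, 128, 22, 22) -> Output: (15, 128, 11, 11)

Answer: (15, 128, 11, 11)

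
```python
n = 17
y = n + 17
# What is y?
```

Trace:
`n = 17` → n = 17
`y = n + 17` → y = 34
So y = 34

Answer: 34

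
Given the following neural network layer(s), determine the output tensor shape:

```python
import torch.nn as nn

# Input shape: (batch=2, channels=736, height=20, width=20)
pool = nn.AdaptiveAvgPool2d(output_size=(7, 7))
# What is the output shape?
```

Input: (2, 736, 20, 20) -> Output: (2, 736, 7, 7)

Answer: (2, 736, 7, 7)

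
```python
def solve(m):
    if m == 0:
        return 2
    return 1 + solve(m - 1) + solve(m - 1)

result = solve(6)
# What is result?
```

solve(m) = 1 + 2·solve(m-1), solve(0)=2. Closed form: (2+1)·2^6 - 1 = 191.

Answer: 191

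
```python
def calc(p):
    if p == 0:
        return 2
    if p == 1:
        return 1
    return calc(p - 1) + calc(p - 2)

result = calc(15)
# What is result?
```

Build up from base cases: calc(0)=2, calc(1)=1, calc(2)=3, calc(3)=4, calc(4)=7, calc(5)=11, calc(6)=18, ..., calc(15)=1364

Answer: 1364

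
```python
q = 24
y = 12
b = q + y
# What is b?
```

Trace:
`q = 24` → q = 24
`y = 12` → y = 12
`b = q + y` → b = 36
So b = 36

Answer: 36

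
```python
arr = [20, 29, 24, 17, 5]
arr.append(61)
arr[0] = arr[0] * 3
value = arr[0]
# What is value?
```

Trace:
`arr = [20, 29, 24, 17, 5]` → arr = [20, 29, 24, 17, 5]
`arr.append(61)` → arr = [20, 29, 24, 17, 5, 61]
`arr[0] = arr[0] * 3` → arr = [60, 29, 24, 17, 5, 61]
`value = arr[0]` → value = 60
So value = 60

Answer: 60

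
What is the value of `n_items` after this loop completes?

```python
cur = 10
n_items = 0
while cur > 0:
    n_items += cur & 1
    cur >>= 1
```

Count set bits in 10 (binary: 0b1010)
`n_items` takes the values: 0 → 1 → 2

Answer: 2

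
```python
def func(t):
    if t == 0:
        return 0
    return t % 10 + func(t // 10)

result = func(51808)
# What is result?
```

Sum of digits of 51808: 8 + 0 + 8 + 1 + 5 = 22

Answer: 22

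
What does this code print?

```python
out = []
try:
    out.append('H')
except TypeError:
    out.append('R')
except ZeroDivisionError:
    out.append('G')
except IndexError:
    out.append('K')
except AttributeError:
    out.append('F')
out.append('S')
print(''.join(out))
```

Execution trace: 'H' (try body, no exception) → 'S' (after the try/except). Output: HS

Answer: HS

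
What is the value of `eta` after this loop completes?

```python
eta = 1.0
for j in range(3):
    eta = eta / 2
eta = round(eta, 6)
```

Halving LR 3 times: 1 / 2^3
`eta` takes the values: 1.0 → 0.5 → 0.25 → 0.125

Answer: 0.125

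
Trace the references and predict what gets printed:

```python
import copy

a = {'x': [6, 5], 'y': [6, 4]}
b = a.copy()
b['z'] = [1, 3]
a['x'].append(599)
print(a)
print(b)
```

Key concept: shallow copy of dict with mutable values.
Step by step:
`a = {'x': [6, 5], 'y': [6, 4]}` → a = {'x': [6, 5], 'y': [6, 4]}
`b = a.copy()` → b = {'x': [6, 5], 'y': [6, 4]}
`b['z'] = [1, 3]` → b = {'x': [6, 5], 'y': [6, 4], 'z': [1, 3]}
`a['x'].append(599)` → a = {'x': [6, 5, 599], 'y': [6, 4]}; b = {'x': [6, 5, 599], 'y': [6, 4], 'z': [1, 3]}
`print(a)` → prints {'x': [6, 5, 599], 'y': [6, 4]}
`print(b)` → prints {'x': [6, 5, 599], 'y': [6, 4], 'z': [1, 3]}

Answer:
{'x': [6, 5, 599], 'y': [6, 4]}
{'x': [6, 5, 599], 'y': [6, 4], 'z': [1, 3]}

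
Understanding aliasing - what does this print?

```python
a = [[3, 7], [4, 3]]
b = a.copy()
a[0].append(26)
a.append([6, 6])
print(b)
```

Key concept: shallow copy with nested lists.
Step by step:
`a = [[3, 7], [4, 3]]` → a = [[3, 7], [4, 3]]
`b = a.copy()` → b = [[3, 7], [4, 3]]
`a[0].append(26)` → a = [[3, 7, 26], [4, 3]]; b = [[3, 7, 26], [4, 3]]
`a.append([6, 6])` → a = [[3, 7, 26], [4, 3], [6, 6]]
`print(b)` → prints [[3, 7, 26], [4, 3]]

Answer: [[3, 7, 26], [4, 3]]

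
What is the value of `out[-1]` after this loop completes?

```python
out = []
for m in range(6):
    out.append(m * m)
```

Last element of squares 0 to 5
`out` takes the values: [] → [0] → [0, 1] → [0, 1, 4] → [0, 1, 4, 9] → [0, 1, 4, 9, 16] → [0, 1, 4, 9, 16, 25]
So `out[-1]` = 25

Answer: 25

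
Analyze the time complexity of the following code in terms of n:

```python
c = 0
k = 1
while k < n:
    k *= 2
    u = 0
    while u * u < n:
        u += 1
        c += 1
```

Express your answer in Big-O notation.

Each loop level contributes: log n × √n. Multiplying the contributions gives O(√n log n).

Answer: O(√n log n)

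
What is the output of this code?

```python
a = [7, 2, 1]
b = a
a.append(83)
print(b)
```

Key concept: basic list aliasing.
Step by step:
`a = [7, 2, 1]` → a = [7, 2, 1]
`b = a` → b = [7, 2, 1] (same object as a)
`a.append(83)` → a = [7, 2, 1, 83] (same object as b); b = [7, 2, 1, 83] (same object as a)
`print(b)` → prints [7, 2, 1, 83]

Answer: [7, 2, 1, 83]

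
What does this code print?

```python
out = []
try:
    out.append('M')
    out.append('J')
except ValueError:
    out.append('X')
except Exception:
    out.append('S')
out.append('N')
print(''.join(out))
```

Execution trace: 'M' (try body) → 'J' (try body, no exception) → 'N' (after the try/except). Output: MJN

Answer: MJN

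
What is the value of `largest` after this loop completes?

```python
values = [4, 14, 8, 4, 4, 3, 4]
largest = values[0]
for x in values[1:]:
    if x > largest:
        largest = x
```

Maximum of [4, 14, 8, 4, 4, 3, 4]
`largest` takes the values: 4 → 14

Answer: 14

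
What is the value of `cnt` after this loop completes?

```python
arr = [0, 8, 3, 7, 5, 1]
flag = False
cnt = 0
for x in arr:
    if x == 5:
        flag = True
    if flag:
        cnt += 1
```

Count elements after first 5 in [0, 8, 3, 7, 5, 1]
`cnt` takes the values: 0 → 1 → 2

Answer: 2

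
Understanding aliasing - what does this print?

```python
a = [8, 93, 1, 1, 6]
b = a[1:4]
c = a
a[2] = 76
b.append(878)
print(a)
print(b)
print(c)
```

Key concept: slice vs alias.
Step by step:
`a = [8, 93, 1, 1, 6]` → a = [8, 93, 1, 1, 6]
`b = a[1:4]` → b = [93, 1, 1]
`c = a` → c = [8, 93, 1, 1, 6] (same object as a)
`a[2] = 76` → a = [8, 93, 76, 1, 6] (same object as c); c = [8, 93, 76, 1, 6] (same object as a)
`b.append(878)` → b = [93, 1, 1, 878]
`print(a)` → prints [8, 93, 76, 1, 6]
`print(b)` → prints [93, 1, 1, 878]
`print(c)` → prints [8, 93, 76, 1, 6]

Answer:
[8, 93, 76, 1, 6]
[93, 1, 1, 878]
[8, 93, 76, 1, 6]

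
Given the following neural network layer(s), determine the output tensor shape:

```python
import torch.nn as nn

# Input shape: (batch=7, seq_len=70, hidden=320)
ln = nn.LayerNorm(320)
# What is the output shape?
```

Input: (7, 70, 320) -> Output: (7, 70, 320)

Answer: (7, 70, 320)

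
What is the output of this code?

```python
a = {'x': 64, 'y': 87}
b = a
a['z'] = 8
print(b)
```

Key concept: dict aliasing.
Step by step:
`a = {'x': 64, 'y': 87}` → a = {'x': 64, 'y': 87}
`b = a` → b = {'x': 64, 'y': 87} (same object as a)
`a['z'] = 8` → a = {'x': 64, 'y': 87, 'z': 8} (same object as b); b = {'x': 64, 'y': 87, 'z': 8} (same object as a)
`print(b)` → prints {'x': 64, 'y': 87, 'z': 8}

Answer: {'x': 64, 'y': 87, 'z': 8}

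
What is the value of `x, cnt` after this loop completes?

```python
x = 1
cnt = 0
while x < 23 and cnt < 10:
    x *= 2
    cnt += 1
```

Double until >= 23 or 10 iterations
`x, cnt` takes the values: (1, 0) → (2, 0) → (2, 1) → (4, 1) → (4, 2) → (8, 2) → (8, 3) → (16, 3) → (16, 4) → (32, 4) → (32, 5)

Answer: 32, 5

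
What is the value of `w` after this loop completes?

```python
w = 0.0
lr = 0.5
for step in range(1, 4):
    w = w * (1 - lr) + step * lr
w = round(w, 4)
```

Moving average with lr=0.5
`w` takes the values: 0.0 → 0.5 → 1.25 → 2.125

Answer: 2.125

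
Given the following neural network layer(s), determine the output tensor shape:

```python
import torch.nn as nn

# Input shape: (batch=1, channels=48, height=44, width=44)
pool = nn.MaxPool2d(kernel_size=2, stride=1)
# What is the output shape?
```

Input: (1, 48, 44, 44) -> Output: (1, 48, 43, 43)

Answer: (1, 48, 43, 43)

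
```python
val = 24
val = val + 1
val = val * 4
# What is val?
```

Trace:
`val = 24` → val = 24
`val = val + 1` → val = 25
`val = val * 4` → val = 100
So val = 100

Answer: 100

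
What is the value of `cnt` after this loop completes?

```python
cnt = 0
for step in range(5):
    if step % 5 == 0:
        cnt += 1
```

Count numbers divisible by 5 in range(5)
`cnt` takes the values: 0 → 1

Answer: 1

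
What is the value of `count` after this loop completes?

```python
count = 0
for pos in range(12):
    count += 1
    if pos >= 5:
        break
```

Loop breaks when pos reaches 5, count is 6
`count` takes the values: 0 → 1 → 2 → 3 → 4 → 5 → 6

Answer: 6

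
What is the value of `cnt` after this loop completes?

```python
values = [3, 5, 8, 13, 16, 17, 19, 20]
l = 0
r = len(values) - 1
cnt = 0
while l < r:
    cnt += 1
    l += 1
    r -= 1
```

Iterations until pointers meet (list length 8)
`cnt` takes the values: 0 → 1 → 2 → 3 → 4

Answer: 4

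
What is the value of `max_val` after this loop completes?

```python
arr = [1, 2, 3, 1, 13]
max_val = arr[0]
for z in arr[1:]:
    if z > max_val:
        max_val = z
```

Maximum of [1, 2, 3, 1, 13]
`max_val` takes the values: 1 → 2 → 3 → 13

Answer: 13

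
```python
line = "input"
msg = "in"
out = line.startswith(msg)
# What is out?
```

Trace:
`line = "input"` → line = 'input'
`msg = "in"` → msg = 'in'
`out = line.startswith(msg)` → out = True
So out = True

Answer: True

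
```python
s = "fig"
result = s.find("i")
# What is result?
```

Trace:
`s = "fig"` → s = 'fig'
`result = s.find("i")` → result = 1
So result = 1

Answer: 1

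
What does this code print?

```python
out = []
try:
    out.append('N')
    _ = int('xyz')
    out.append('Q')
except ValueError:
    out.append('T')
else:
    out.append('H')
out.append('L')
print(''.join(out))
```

Execution trace: 'N' (try body) → 'T' (except ValueError) → 'L' (after the try/except). Output: NTL

Answer: NTL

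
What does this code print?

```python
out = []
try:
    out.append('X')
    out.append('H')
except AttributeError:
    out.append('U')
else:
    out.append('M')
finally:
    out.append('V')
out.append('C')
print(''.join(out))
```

Execution trace: 'X' (try body) → 'H' (try body, no exception) → 'M' (else) → 'V' (finally) → 'C' (after the try/except). Output: XHMVC

Answer: XHMVC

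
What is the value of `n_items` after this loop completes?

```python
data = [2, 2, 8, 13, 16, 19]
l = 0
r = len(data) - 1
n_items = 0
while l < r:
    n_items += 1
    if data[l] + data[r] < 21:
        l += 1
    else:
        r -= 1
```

Steps to find pair summing to 21
`n_items` takes the values: 0 → 1 → 2 → 3 → 4 → 5

Answer: 5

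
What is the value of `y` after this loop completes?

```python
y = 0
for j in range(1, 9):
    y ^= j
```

XOR of 1 to 8
`y` takes the values: 0 → 1 → 3 → 0 → 4 → 1 → 7 → 0 → 8

Answer: 8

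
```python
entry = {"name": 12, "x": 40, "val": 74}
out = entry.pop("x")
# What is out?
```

Trace:
`entry = {"name": 12, "x": 40, "val": 74}` → entry = {'name': 12, 'x': 40, 'val': 74}
`out = entry.pop("x")` → entry = {'name': 12, 'val': 74}; out = 40
So out = 40

Answer: 40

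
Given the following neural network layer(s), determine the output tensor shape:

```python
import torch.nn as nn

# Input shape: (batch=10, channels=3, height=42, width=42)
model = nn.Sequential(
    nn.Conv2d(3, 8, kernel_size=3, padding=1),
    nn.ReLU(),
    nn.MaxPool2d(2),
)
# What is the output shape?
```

Input: (10, 3, 42, 42) -> after Conv2d: (10, 8, 42, 42) -> after ReLU: (10, 8, 42, 42) -> Output: (10, 8, 21, 21)

Answer: (10, 8, 21, 21)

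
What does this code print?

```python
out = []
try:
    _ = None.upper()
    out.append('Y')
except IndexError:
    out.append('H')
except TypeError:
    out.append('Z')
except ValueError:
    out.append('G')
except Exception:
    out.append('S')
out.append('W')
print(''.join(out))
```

Execution trace: 'S' (except Exception) → 'W' (after the try/except). Output: SW

Answer: SW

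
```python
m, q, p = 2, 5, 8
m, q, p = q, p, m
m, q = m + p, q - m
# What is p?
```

Trace:
`m, q, p = 2, 5, 8` → m = 2; q = 5; p = 8
`m, q, p = q, p, m` → m = 5; q = 8; p = 2
`m, q = m + p, q - m` → m = 7; q = 3
So p = 2

Answer: 2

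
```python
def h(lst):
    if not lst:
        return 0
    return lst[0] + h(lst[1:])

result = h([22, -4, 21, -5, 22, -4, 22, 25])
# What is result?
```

22 + (-4) + 21 + (-5) + 22 + (-4) + 22 + 25 + 0 = 99

Answer: 99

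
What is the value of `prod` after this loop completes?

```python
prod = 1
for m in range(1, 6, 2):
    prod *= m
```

Product of 1, 3, 5, ... up to 5
`prod` takes the values: 1 → 3 → 15

Answer: 15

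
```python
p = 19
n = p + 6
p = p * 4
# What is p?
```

Trace:
`p = 19` → p = 19
`n = p + 6` → n = 25
`p = p * 4` → p = 76
So p = 76

Answer: 76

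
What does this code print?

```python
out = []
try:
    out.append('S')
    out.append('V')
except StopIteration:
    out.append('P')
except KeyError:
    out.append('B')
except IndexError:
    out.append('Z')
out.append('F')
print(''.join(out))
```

Execution trace: 'S' (try body) → 'V' (try body, no exception) → 'F' (after the try/except). Output: SVF

Answer: SVF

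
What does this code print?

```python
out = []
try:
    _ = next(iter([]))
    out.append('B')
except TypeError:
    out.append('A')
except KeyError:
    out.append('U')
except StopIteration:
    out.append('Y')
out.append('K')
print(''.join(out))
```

Execution trace: 'Y' (except StopIteration) → 'K' (after the try/except). Output: YK

Answer: YK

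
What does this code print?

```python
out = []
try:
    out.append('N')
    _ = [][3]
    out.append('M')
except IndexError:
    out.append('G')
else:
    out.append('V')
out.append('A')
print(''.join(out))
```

Execution trace: 'N' (try body) → 'G' (except IndexError) → 'A' (after the try/except). Output: NGA

Answer: NGA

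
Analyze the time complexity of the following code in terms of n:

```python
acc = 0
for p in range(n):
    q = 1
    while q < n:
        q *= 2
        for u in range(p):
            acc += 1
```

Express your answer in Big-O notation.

Each loop level contributes: n × log n × n. Multiplying the contributions gives O(n^2 log n).

Answer: O(n^2 log n)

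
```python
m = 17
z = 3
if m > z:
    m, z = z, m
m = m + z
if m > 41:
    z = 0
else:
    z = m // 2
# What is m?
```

Trace:
`m = 17` → m = 17
`z = 3` → z = 3
`if m > z: ...` → m > z is True → m = 3; z = 17
`m = m + z` → m = 20
`if m > 41: ...` → m > 41 is False, take else branch → z = 10
So m = 20

Answer: 20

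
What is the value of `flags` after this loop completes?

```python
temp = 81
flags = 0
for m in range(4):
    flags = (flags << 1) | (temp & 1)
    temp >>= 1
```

Reverse lowest 4 bits of 81
`flags` takes the values: 0 → 1 → 2 → 4 → 8

Answer: 8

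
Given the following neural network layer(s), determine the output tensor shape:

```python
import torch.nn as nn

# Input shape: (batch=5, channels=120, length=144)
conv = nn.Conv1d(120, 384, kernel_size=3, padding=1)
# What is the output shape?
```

Input: (5, 120, 144) -> Output: (5, 384, 144)

Answer: (5, 384, 144)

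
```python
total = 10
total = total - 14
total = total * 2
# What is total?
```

Trace:
`total = 10` → total = 10
`total = total - 14` → total = -4
`total = total * 2` → total = -8
So total = -8

Answer: -8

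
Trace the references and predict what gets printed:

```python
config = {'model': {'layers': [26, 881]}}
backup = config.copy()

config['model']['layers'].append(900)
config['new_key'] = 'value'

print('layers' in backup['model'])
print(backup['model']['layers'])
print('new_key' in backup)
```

Key concept: shallow copy gotcha with nested dict.
Step by step:
`config = {'model': {'layers': [26, 881]}}` → config = {'model': {'layers': [26, 881]}}
`backup = config.copy()` → backup = {'model': {'layers': [26, 881]}}
`config['model']['layers'].append(900)` → config = {'model': {'layers': [26, 881, 900]}}; backup = {'model': {'layers': [26, 881, 900]}}
`config['new_key'] = 'value'` → config = {'model': {'layers': [26, 881, 900]}, 'new_key': 'value'}
`print('layers' in backup['model'])` → prints True
`print(backup['model']['layers'])` → prints [26, 881, 900]
`print('new_key' in backup)` → prints False

Answer:
True
[26, 881, 900]
False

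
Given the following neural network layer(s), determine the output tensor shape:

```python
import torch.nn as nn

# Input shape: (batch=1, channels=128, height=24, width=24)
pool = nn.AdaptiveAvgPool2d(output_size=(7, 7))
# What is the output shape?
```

Input: (1, 128, 24, 24) -> Output: (1, 128, 7, 7)

Answer: (1, 128, 7, 7)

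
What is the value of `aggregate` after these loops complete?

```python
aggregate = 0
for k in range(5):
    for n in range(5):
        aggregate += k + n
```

Sum of all k+n for k,n in 5x5
`aggregate` takes the values: 0 → 1 → 3 → 6 → 10 → 11 → 13 → 16 → 20 → 25 → 27 → 30 → 34 → 39 → 45 → 48 → 52 → 57 → 63 → 70 → 74 → 79 → 85 → 92 → 100

Answer: 100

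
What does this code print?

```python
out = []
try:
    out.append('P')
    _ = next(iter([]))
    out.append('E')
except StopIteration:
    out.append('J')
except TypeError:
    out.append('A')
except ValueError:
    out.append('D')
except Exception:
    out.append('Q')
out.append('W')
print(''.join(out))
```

Execution trace: 'P' (try body) → 'J' (except StopIteration) → 'W' (after the try/except). Output: PJW

Answer: PJW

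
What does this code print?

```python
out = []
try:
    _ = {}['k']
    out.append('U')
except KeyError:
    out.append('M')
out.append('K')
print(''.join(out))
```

Execution trace: 'M' (except KeyError) → 'K' (after the try/except). Output: MK

Answer: MK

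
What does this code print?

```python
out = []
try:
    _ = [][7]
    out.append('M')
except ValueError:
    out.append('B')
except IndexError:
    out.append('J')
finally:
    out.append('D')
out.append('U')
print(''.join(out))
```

Execution trace: 'J' (except IndexError) → 'D' (finally) → 'U' (after the try/except). Output: JDU

Answer: JDU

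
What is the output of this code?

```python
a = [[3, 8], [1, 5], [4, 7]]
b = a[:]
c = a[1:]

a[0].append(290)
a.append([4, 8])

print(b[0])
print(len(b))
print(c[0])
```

Key concept: slice with nested mutation.
Step by step:
`a = [[3, 8], [1, 5], [4, 7]]` → a = [[3, 8], [1, 5], [4, 7]]
`b = a[:]` → b = [[3, 8], [1, 5], [4, 7]]
`c = a[1:]` → c = [[1, 5], [4, 7]]
`a[0].append(290)` → a = [[3, 8, 290], [1, 5], [4, 7]]; b = [[3, 8, 290], [1, 5], [4, 7]]
`a.append([4, 8])` → a = [[3, 8, 290], [1, 5], [4, 7], [4, 8]]
`print(b[0])` → prints [3, 8, 290]
`print(len(b))` → prints 3
`print(c[0])` → prints [1, 5]

Answer:
[3, 8, 290]
3
[1, 5]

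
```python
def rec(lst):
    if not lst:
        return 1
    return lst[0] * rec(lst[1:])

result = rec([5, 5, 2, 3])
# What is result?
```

Product over [5, 5, 2, 3] = 5 * 5 * 2 * 3 = 150

Answer: 150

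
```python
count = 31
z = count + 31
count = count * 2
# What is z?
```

Trace:
`count = 31` → count = 31
`z = count + 31` → z = 62
`count = count * 2` → count = 62
So z = 62

Answer: 62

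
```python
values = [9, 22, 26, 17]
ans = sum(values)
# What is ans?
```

Trace:
`values = [9, 22, 26, 17]` → values = [9, 22, 26, 17]
`ans = sum(values)` → ans = 74
So ans = 74

Answer: 74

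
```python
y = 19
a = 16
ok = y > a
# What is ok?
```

Trace:
`y = 19` → y = 19
`a = 16` → a = 16
`ok = y > a` → ok = True
So ok = True

Answer: True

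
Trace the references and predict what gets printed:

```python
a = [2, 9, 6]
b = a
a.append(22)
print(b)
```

Key concept: basic list aliasing.
Step by step:
`a = [2, 9, 6]` → a = [2, 9, 6]
`b = a` → b = [2, 9, 6] (same object as a)
`a.append(22)` → a = [2, 9, 6, 22] (same object as b); b = [2, 9, 6, 22] (same object as a)
`print(b)` → prints [2, 9, 6, 22]

Answer: [2, 9, 6, 22]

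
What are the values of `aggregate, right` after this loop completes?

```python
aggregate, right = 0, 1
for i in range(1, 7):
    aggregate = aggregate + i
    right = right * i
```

Sum and factorial of 1 to 6
`aggregate, right` takes the values: (0, 1) → (1, 1) → (3, 1) → (3, 2) → (6, 2) → (6, 6) → (10, 6) → (10, 24) → (15, 24) → (15, 120) → (21, 120) → (21, 720)

Answer: 21, 720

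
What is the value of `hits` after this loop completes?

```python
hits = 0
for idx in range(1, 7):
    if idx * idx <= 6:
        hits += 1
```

Count numbers where idx² ≤ 6
`hits` takes the values: 0 → 1 → 2

Answer: 2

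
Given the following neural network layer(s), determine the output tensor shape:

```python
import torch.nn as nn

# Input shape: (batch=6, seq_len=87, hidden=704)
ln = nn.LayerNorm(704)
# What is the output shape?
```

Input: (6, 87, 704) -> Output: (6, 87, 704)

Answer: (6, 87, 704)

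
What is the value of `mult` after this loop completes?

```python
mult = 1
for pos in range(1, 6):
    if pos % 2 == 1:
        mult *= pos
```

Product of odd numbers 1 to 5
`mult` takes the values: 1 → 3 → 15

Answer: 15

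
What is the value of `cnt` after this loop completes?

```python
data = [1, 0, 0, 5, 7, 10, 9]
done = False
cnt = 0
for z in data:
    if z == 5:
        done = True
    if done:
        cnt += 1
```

Count elements after first 5 in [1, 0, 0, 5, 7, 10, 9]
`cnt` takes the values: 0 → 1 → 2 → 3 → 4

Answer: 4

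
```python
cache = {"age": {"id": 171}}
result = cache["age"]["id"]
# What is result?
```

Trace:
`cache = {"age": {"id": 171}}` → cache = {'age': {'id': 171}}
`result = cache["age"]["id"]` → result = 171
So result = 171

Answer: 171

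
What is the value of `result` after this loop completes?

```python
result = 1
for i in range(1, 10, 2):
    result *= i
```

Product of 1, 3, 5, ... up to 9
`result` takes the values: 1 → 3 → 15 → 105 → 945

Answer: 945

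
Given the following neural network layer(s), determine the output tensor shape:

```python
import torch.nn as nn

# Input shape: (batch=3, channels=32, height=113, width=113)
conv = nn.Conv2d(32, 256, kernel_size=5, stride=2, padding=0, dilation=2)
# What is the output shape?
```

Input: (3, 32, 113, 113) -> Output: (3, 256, 53, 53)

Answer: (3, 256, 53, 53)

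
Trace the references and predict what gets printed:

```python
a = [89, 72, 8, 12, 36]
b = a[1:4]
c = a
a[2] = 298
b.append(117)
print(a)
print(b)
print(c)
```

Key concept: slice vs alias.
Step by step:
`a = [89, 72, 8, 12, 36]` → a = [89, 72, 8, 12, 36]
`b = a[1:4]` → b = [72, 8, 12]
`c = a` → c = [89, 72, 8, 12, 36] (same object as a)
`a[2] = 298` → a = [89, 72, 298, 12, 36] (same object as c); c = [89, 72, 298, 12, 36] (same object as a)
`b.append(117)` → b = [72, 8, 12, 117]
`print(a)` → prints [89, 72, 298, 12, 36]
`print(b)` → prints [72, 8, 12, 117]
`print(c)` → prints [89, 72, 298, 12, 36]

Answer:
[89, 72, 298, 12, 36]
[72, 8, 12, 117]
[89, 72, 298, 12, 36]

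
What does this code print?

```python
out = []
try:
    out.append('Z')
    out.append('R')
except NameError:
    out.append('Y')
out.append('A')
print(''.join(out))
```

Execution trace: 'Z' (try body) → 'R' (try body, no exception) → 'A' (after the try/except). Output: ZRA

Answer: ZRA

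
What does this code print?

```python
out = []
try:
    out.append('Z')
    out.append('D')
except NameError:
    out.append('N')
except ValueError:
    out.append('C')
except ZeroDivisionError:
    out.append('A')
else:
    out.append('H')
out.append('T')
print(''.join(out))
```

Execution trace: 'Z' (try body) → 'D' (try body, no exception) → 'H' (else) → 'T' (after the try/except). Output: ZDHT

Answer: ZDHT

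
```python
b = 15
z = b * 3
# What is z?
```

Trace:
`b = 15` → b = 15
`z = b * 3` → z = 45
So z = 45

Answer: 45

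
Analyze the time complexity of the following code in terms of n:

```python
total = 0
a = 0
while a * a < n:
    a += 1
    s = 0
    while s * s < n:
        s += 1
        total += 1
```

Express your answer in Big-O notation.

Each loop level contributes: √n × √n. Multiplying the contributions gives O(n).

Answer: O(n)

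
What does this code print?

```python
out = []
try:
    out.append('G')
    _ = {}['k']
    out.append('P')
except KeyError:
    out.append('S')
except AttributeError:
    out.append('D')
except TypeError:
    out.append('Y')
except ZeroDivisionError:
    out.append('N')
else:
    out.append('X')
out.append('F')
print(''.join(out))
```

Execution trace: 'G' (try body) → 'S' (except KeyError) → 'F' (after the try/except). Output: GSF

Answer: GSF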